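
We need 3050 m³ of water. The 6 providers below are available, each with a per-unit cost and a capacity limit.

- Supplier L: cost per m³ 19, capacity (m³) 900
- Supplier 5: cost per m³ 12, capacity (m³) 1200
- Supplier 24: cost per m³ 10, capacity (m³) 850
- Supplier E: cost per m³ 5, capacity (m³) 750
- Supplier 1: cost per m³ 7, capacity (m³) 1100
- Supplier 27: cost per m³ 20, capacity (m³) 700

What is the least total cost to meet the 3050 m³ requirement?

Cheapest first:
Take 750 from Supplier E at 5 ; need 2300 more.
Take 1100 from Supplier 1 at 7 ; need 1200 more.
Take 850 from Supplier 24 at 10 ; need 350 more.
Supplier 5 (12): take the remaining 350 ; done.
Supplier L, Supplier 27: unused.
Cost = 750×5 + 1100×7 + 850×10 + 350×12 = 24150.

24150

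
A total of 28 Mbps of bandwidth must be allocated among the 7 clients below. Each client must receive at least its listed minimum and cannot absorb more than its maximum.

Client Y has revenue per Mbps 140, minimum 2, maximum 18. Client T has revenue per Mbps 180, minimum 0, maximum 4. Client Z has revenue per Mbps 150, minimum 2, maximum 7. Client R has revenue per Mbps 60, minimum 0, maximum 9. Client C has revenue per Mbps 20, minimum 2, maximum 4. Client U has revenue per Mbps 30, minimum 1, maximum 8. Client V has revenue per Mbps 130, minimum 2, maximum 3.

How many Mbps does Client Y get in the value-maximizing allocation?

Meeting every minimum uses 2+0+2+0+2+1+2 = 9 Mbps, leaving 19.
Order the clients by revenue per Mbps: Client T 180 > Client Z 150 > Client Y 140 > Client V 130 > Client R 60 > Client U 30 > Client C 20.
Client T: +4 to 4 (cap) — 15 left.
Give Client Z 5 more to hit its cap of 7 — 10 left.
Client Y has room for 16 more but only 10 remain, so it gets 12.

12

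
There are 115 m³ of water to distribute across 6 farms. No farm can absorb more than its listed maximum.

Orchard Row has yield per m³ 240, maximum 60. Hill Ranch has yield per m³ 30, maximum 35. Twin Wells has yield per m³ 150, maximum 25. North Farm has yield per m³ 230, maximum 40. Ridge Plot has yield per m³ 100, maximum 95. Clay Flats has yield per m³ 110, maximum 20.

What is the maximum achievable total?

25850

Order the farms by yield per m³: Orchard Row 240 > North Farm 230 > Twin Wells 150 > Clay Flats 110 > Ridge Plot 100 > Hill Ranch 30.
Orchard Row: +60 to 60 (cap) — 55 left.
North Farm takes 40 to reach its cap of 40 — 15 left.
Twin Wells: +15 (room for 25) → 15. Pool exhausted.
Total = 240×60 + 150×15 + 230×40 = 25850.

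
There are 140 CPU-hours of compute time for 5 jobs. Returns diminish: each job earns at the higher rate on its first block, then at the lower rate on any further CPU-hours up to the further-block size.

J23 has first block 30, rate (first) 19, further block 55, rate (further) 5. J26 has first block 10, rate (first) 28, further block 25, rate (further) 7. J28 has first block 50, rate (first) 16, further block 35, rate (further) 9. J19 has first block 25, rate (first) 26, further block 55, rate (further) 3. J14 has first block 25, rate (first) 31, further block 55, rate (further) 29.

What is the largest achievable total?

Treat each block as its own option and order by rate: J14/tier1 31 > J14/tier2 29 > J26/tier1 28 > J19/tier1 26 > J23/tier1 19 > J28/tier1 16 > J28/tier2 9 > J26/tier2 7 > J23/tier2 5 > J19/tier2 3.
Fill J14 tier1 block (25 at 31) → 115 left.
J14/tier2 (29): +55 → 60 left.
J26 tier1 at 28: fill all 10 → 50 left.
Fill J19 tier1 block (25 at 26) → 25 left.
25 remain; put them into J23 tier1 at 19.
Total = 31×25 + 29×55 + 28×10 + 26×25 + 19×25 = 3775.

3775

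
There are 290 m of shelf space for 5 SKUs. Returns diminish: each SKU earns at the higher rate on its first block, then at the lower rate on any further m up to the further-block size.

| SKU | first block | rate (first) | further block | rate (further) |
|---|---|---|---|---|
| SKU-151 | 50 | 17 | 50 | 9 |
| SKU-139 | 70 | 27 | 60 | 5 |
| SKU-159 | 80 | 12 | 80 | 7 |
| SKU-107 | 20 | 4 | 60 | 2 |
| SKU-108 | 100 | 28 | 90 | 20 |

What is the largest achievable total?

7000

Order all 10 blocks by rate: SKU-108/T1 28 > SKU-139/T1 27 > SKU-108/T2 20 > SKU-151/T1 17 > SKU-159/T1 12 > SKU-151/T2 9 > SKU-159/T2 7 > SKU-139/T2 5 > SKU-107/T1 4 > SKU-107/T2 2.
SKU-108 T1 at 28: fill all 100 → 190 left.
SKU-139 T1 at 27: fill all 70 → 120 left.
Fill SKU-108 T2 block (90 at 20) → 30 left.
30 remain; put them into SKU-151 T1 at 17.
Total = 28×100 + 27×70 + 20×90 + 17×30 = 7000.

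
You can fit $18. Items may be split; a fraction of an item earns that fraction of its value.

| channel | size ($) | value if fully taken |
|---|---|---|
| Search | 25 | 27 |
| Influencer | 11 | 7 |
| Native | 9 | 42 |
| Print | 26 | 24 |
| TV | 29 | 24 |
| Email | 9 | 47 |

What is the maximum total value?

89

Sort by value density: Email 47/9≈5.22, Native 42/9≈4.67, Search 27/25≈1.08, Print 24/26≈0.923, TV 24/29≈0.828, Influencer 7/11≈0.636.
All 9 $ of Email fit (value 47) ; 9 remain.
Take all of Native (9 $, value 42) ; 0 $ left.
Total value = 89.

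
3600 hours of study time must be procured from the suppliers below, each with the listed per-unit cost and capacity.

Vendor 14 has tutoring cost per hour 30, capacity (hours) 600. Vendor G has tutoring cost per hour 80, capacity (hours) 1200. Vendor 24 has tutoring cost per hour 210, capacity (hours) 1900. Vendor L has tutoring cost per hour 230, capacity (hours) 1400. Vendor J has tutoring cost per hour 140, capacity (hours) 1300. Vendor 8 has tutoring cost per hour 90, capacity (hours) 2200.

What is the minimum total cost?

276000

Use suppliers in increasing cost order.
Vendor 14 at 30: take all 600 hours — 3000 still needed.
Vendor G (80): use full 1200 — 1800 hours to go.
Vendor 8 (90): take the remaining 1800 — done.
Vendor J, Vendor 24, Vendor L: unused.
Cost = 600×30 + 1200×80 + 1800×90 = 276000.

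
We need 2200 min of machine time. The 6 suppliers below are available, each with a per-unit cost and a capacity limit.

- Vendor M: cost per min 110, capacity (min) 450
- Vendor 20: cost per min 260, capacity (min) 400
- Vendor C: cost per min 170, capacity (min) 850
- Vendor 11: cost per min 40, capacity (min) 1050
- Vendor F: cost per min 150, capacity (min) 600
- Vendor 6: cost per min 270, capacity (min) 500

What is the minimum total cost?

198500

Cheapest first:
Vendor 11 (40): use full 1050 — 1150 min to go.
Vendor M (110): use full 450 — 700 min to go.
Vendor F (150): use full 600 — 100 min to go.
Take 100 from Vendor C at 170 to finish.
Vendor 20, Vendor 6: unused.
Cost = 1050×40 + 450×110 + 600×150 + 100×170 = 198500.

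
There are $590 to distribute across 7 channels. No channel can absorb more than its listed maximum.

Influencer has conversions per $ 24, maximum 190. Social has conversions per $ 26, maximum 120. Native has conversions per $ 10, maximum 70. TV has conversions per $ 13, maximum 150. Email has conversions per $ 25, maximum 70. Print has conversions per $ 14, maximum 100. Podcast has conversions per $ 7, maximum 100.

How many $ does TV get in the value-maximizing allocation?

110

Rank by conversions per $: Social 26 > Email 25 > Influencer 24 > Print 14 > TV 13 > Native 10 > Podcast 7.
Social takes 120 to reach its cap of 120 ; 470 left.
Email takes 70 to reach its cap of 70 ; 400 left.
Influencer: +190 to 190 (cap) ; 210 left.
Print: +100 to 100 (cap) ; 110 left.
Only 110 left; TV takes them to reach 110.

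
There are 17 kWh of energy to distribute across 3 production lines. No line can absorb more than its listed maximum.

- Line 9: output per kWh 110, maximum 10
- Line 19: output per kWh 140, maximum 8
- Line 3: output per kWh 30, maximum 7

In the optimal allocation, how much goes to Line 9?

9

Order the production lines by output per kWh: Line 19 140 > Line 9 110 > Line 3 30.
Give Line 19 8 to hit its cap of 8 → 9 left.
Line 9: +9 (room for 10) → 9. Pool exhausted.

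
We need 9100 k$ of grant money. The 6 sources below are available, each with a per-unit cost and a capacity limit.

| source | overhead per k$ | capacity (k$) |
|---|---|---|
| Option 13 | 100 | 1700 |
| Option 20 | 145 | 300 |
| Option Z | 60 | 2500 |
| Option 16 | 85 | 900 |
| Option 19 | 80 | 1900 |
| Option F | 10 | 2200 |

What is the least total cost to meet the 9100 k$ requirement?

Cheapest first:
Option F at 10: take all 2200 k$ → 6900 still needed.
Option Z at 60: take all 2500 k$ → 4400 still needed.
Option 19 at 80: take all 1900 k$ → 2500 still needed.
Option 16 (85): use full 900 → 1600 k$ to go.
Option 13 (100): take the remaining 1600 → done.
Option 20: unused.
Cost = 2200×10 + 2500×60 + 1900×80 + 900×85 + 1600×100 = 560500.

560500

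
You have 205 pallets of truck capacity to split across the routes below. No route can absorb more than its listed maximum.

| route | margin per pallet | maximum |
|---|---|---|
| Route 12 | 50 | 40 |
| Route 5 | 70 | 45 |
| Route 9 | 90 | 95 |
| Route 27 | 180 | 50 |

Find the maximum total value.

Order the routes by margin per pallet: Route 27 180 > Route 9 90 > Route 5 70 > Route 12 50.
Give Route 27 50 to hit its cap of 50 → 155 left.
Route 9: +95 to 95 (cap) → 60 left.
Give Route 5 45 to hit its cap of 45 → 15 left.
Route 12: +15 (room for 40) → 15. Pool exhausted.
Total = 50×15 + 70×45 + 90×95 + 180×50 = 21450.

21450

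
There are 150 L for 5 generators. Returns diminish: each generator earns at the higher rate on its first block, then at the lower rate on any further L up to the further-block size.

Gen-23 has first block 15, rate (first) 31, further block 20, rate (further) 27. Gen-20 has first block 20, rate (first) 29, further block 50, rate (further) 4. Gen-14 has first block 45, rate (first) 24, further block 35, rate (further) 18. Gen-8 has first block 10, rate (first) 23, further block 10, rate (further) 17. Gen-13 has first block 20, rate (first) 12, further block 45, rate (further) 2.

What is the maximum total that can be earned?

Rank every tier by rate: Gen-23/first 31 > Gen-20/first 29 > Gen-23/second 27 > Gen-14/first 24 > Gen-8/first 23 > Gen-14/second 18 > Gen-8/second 17 > Gen-13/first 12 > Gen-20/second 4 > Gen-13/second 2.
Gen-23/first (31): +15 — 135 left.
Gen-20 first at 29: fill all 20 — 115 left.
Gen-23 second at 27: fill all 20 — 95 left.
Gen-14/first (24): +45 — 50 left.
Gen-8/first (23): +10 — 40 left.
Gen-14 second at 18: fill all 35 — 5 left.
Gen-8/second: +5 of 10 at 17; pool empty.
Total = 31×15 + 29×20 + 27×20 + 24×45 + 23×10 + 18×35 + 17×5 = 3610.

3610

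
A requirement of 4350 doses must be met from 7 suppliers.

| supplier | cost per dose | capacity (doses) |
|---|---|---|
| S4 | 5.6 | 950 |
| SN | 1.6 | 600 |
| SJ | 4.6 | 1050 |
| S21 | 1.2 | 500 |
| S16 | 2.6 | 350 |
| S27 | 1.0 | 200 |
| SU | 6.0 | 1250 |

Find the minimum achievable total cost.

17020

Use suppliers in increasing cost order.
Take 200 from S27 at 1.0 → need 4150 more.
Take 500 from S21 at 1.2 → need 3650 more.
SN at 1.6: take all 600 doses → 3050 still needed.
S16 at 2.6: take all 350 doses → 2700 still needed.
SJ at 4.6: take all 1050 doses → 1650 still needed.
S4 (5.6): use full 950 → 700 doses to go.
SU (6.0): take the remaining 700 → done.
Cost = 200×1.0 + 500×1.2 + 600×1.6 + 350×2.6 + 1050×4.6 + 950×5.6 + 700×6.0 = 17020.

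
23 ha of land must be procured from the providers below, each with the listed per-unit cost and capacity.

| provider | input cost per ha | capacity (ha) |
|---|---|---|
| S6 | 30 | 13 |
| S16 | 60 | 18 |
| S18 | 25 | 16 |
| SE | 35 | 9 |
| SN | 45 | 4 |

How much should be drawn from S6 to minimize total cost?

Use providers in increasing cost order.
Take 16 from S18 at 25 ; need 7 more.
Take 7 from S6 at 30 to finish.
SE, SN, S16: unused.

7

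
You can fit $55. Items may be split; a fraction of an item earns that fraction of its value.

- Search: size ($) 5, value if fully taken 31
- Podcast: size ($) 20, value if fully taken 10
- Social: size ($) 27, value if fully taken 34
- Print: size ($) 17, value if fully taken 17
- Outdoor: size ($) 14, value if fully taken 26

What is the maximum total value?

Best value per unit of size first: Search 31/5≈6.2, Outdoor 26/14≈1.86, Social 34/27≈1.26, Print 17/17≈1, Podcast 10/20≈0.5.
All 5 $ of Search fit (value 31) ; 50 remain.
Take all of Outdoor (14 $, value 26) ; 36 $ left.
Social: take in full, 27 $ for value 34 ; 9 left.
Only 9 $ remain; take 9/17 of Print for value 17×9/17 = 9.
Total value = 100.

100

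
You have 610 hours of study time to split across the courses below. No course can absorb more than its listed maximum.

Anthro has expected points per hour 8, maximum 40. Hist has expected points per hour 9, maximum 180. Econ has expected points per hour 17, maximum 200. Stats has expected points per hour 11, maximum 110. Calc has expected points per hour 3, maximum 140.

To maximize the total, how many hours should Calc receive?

Order the courses by expected points per hour: Econ 17 > Stats 11 > Hist 9 > Anthro 8 > Calc 3.
Econ: +200 to 200 (cap) ; 410 left.
Stats takes 110 to reach its cap of 110 ; 300 left.
Hist: +180 to 180 (cap) ; 120 left.
Anthro: +40 to 40 (cap) ; 80 left.
Calc: +80 (room for 140) → 80. Pool exhausted.

80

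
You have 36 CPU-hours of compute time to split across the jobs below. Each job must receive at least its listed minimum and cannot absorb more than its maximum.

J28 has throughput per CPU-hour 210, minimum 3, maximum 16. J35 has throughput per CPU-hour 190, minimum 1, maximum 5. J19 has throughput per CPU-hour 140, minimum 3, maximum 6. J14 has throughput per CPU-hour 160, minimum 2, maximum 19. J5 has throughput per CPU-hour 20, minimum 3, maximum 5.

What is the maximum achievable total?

Meeting every minimum uses 3+1+3+2+3 = 12 CPU-hours, leaving 24.
Rank by throughput per CPU-hour: J28 210 > J35 190 > J14 160 > J19 140 > J5 20.
J28 takes 13 more to reach its cap of 16 — 11 left.
Give J35 4 more to hit its cap of 5 — 7 left.
J14: +7 (room for 17) → 9. Pool exhausted.
Total = 210×16 + 190×5 + 140×3 + 160×9 + 20×3 = 6230.

6230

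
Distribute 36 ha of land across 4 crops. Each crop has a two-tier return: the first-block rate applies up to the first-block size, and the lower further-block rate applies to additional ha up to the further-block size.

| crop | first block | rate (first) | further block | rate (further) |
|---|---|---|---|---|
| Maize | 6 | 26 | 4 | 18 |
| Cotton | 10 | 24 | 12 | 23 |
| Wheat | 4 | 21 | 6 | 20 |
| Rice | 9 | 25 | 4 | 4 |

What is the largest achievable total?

Treat each block as its own option and order by rate: Maize/T1 26 > Rice/T1 25 > Cotton/T1 24 > Cotton/T2 23 > Wheat/T1 21 > Wheat/T2 20 > Maize/T2 18 > Rice/T2 4.
Maize/T1 (26): +6 → 30 left.
Rice T1 at 25: fill all 9 → 21 left.
Fill Cotton T1 block (10 at 24) → 11 left.
Cotton/T2: +11 of 12 at 23; pool empty.
Total = 26×6 + 25×9 + 24×10 + 23×11 = 874.

874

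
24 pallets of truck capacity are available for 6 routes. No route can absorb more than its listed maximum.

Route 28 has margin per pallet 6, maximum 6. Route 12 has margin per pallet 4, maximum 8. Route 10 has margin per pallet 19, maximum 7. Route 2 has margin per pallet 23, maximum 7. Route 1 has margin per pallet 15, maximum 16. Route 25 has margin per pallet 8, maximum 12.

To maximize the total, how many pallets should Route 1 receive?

10

Highest margin per pallet first: Route 2 23 > Route 10 19 > Route 1 15 > Route 25 8 > Route 28 6 > Route 12 4.
Give Route 2 7 to hit its cap of 7 — 17 left.
Route 10: +7 to 7 (cap) — 10 left.
Route 1: +10 (room for 16) → 10. Pool exhausted.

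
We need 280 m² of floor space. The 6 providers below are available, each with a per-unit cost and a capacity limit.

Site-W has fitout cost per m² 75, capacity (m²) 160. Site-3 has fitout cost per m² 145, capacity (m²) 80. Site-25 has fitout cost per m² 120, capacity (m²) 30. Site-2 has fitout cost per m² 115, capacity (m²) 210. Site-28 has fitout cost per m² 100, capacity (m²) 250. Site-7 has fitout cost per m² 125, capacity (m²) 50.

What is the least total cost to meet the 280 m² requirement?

24000

Fill from the cheapest provider first.
Site-W at 75: take all 160 m² ; 120 still needed.
Take 120 from Site-28 at 100 to finish.
Site-2, Site-25, Site-7, Site-3: unused.
Cost = 160×75 + 120×100 = 24000.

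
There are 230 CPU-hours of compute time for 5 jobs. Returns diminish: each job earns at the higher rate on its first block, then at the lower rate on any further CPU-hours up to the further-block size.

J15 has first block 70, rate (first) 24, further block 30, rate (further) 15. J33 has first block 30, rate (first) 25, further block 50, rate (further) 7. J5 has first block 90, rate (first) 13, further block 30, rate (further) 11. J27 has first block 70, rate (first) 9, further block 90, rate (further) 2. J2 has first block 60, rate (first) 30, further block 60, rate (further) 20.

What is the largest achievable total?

Order all 10 blocks by rate: J2/tier1 30 > J33/tier1 25 > J15/tier1 24 > J2/tier2 20 > J15/tier2 15 > J5/tier1 13 > J5/tier2 11 > J27/tier1 9 > J33/tier2 7 > J27/tier2 2.
J2/tier1 (30): +60 → 170 left.
J33 tier1 at 25: fill all 30 → 140 left.
Fill J15 tier1 block (70 at 24) → 70 left.
Fill J2 tier2 block (60 at 20) → 10 left.
10 remain; put them into J15 tier2 at 15.
Total = 30×60 + 25×30 + 24×70 + 20×60 + 15×10 = 5580.

5580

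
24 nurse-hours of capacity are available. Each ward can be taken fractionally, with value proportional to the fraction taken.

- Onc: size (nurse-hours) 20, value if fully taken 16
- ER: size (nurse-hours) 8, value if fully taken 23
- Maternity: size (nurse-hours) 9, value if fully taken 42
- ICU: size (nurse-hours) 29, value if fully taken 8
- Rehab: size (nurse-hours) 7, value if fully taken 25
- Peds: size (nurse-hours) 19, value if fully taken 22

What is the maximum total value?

90

Sort by value density: Maternity 42/9≈4.67, Rehab 25/7≈3.57, ER 23/8≈2.88, Peds 22/19≈1.16, Onc 16/20≈0.8, ICU 8/29≈0.276.
Maternity: take in full, 9 nurse-hours for value 42 → 15 left.
Rehab: take in full, 7 nurse-hours for value 25 → 8 left.
Take all of ER (8 nurse-hours, value 23) → 0 nurse-hours left.
Total value = 90.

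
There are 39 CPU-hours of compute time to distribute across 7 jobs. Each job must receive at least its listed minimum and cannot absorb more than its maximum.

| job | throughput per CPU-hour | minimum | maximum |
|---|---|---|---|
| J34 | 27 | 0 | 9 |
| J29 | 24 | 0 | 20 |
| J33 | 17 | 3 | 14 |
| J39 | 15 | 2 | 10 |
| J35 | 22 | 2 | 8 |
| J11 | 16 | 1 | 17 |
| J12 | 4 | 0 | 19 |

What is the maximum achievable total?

Meeting every minimum uses 0+0+3+2+2+1+0 = 8 CPU-hours, leaving 31.
Order the jobs by throughput per CPU-hour: J34 27 > J29 24 > J35 22 > J33 17 > J11 16 > J39 15 > J12 4.
J34: +9 to 9 (cap) → 22 left.
J29: +20 to 20 (cap) → 2 left.
J35: +2 (room for 6) → 4. Pool exhausted.
Total = 27×9 + 24×20 + 17×3 + 15×2 + 22×4 + 16×1 = 908.

908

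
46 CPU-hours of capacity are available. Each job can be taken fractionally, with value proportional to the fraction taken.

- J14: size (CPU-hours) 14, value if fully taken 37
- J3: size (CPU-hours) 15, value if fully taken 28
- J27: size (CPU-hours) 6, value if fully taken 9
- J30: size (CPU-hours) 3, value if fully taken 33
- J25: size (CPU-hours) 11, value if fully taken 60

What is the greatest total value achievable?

162.5

Best value per unit of size first: J30 33/3≈11, J25 60/11≈5.45, J14 37/14≈2.64, J3 28/15≈1.87, J27 9/6≈1.5.
Take all of J30 (3 CPU-hours, value 33) — 43 CPU-hours left.
J25: take in full, 11 CPU-hours for value 60 — 32 left.
All 14 CPU-hours of J14 fit (value 37) — 18 remain.
Take all of J3 (15 CPU-hours, value 28) — 3 CPU-hours left.
Only 3 CPU-hours remain; take 3/6 of J27 for value 9×3/6 = 4.5.
Total value = 162.5.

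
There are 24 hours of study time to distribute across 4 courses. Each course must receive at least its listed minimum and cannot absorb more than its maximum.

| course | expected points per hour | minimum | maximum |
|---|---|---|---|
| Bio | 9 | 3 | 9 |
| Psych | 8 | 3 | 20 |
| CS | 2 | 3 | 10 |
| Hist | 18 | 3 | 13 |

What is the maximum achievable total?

309

Meeting every minimum uses 3+3+3+3 = 12 hours, leaving 12.
Order the courses by expected points per hour: Hist 18 > Bio 9 > Psych 8 > CS 2.
Hist takes 10 more to reach its cap of 13 → 2 left.
Bio: +2 (room for 6) → 5. Pool exhausted.
Total = 9×5 + 8×3 + 2×3 + 18×13 = 309.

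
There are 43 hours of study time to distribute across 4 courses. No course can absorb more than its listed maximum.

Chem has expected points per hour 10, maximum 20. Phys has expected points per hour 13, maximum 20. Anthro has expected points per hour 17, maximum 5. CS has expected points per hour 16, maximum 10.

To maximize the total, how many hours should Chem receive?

8

Order the courses by expected points per hour: Anthro 17 > CS 16 > Phys 13 > Chem 10.
Give Anthro 5 to hit its cap of 5 → 38 left.
CS: +10 to 10 (cap) → 28 left.
Give Phys 20 to hit its cap of 20 → 8 left.
Chem: +8 (room for 20) → 8. Pool exhausted.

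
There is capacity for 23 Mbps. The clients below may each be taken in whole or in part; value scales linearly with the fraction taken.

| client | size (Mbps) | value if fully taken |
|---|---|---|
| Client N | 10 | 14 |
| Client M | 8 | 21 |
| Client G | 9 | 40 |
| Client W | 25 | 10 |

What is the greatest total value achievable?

Rank by value-to-size ratio: Client G 40/9≈4.44, Client M 21/8≈2.62, Client N 14/10≈1.4, Client W 10/25≈0.4.
Client G: take in full, 9 Mbps for value 40 — 14 left.
Take all of Client M (8 Mbps, value 21) — 6 Mbps left.
Fill the last 6 Mbps with part of Client N: 6/10 of it earns 8.4.
Total value = 69.4.

69.4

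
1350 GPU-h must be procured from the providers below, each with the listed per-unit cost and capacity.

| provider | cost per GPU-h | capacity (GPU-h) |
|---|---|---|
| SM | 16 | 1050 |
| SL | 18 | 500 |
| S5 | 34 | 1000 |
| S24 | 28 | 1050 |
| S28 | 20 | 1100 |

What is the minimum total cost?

Use providers in increasing cost order.
SM at 16: take all 1050 GPU-h → 300 still needed.
SL (18): take the remaining 300 → done.
S28, S24, S5: unused.
Cost = 1050×16 + 300×18 = 22200.

22200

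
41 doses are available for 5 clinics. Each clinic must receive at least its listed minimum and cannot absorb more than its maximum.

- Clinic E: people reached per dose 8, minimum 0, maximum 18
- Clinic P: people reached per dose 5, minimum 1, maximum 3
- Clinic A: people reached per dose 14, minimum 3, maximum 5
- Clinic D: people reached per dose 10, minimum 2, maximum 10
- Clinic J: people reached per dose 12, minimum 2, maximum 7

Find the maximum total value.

403

Meeting every minimum uses 0+1+3+2+2 = 8 doses, leaving 33.
Rank by people reached per dose: Clinic A 14 > Clinic J 12 > Clinic D 10 > Clinic E 8 > Clinic P 5.
Clinic A takes 2 more to reach its cap of 5 → 31 left.
Clinic J takes 5 more to reach its cap of 7 → 26 left.
Clinic D: +8 to 10 (cap) → 18 left.
Clinic E: +18 to 18 (cap) → 0 left.
Total = 8×18 + 5×1 + 14×5 + 10×10 + 12×7 = 403.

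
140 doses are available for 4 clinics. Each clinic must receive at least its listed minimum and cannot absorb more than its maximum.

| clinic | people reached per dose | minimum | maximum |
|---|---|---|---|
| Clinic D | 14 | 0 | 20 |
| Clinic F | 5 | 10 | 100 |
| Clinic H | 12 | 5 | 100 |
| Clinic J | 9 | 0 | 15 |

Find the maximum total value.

Meeting every minimum uses 0+10+5+0 = 15 doses, leaving 125.
Order the clinics by people reached per dose: Clinic D 14 > Clinic H 12 > Clinic J 9 > Clinic F 5.
Give Clinic D 20 more to hit its cap of 20 — 105 left.
Clinic H takes 95 more to reach its cap of 100 — 10 left.
Only 10 left; Clinic J takes them to reach 10.
Total = 14×20 + 5×10 + 12×100 + 9×10 = 1620.

1620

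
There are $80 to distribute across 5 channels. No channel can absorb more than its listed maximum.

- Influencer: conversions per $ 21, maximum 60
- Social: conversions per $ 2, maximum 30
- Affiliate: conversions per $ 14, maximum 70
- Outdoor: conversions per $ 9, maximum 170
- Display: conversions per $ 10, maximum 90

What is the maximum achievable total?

Order the channels by conversions per $: Influencer 21 > Affiliate 14 > Display 10 > Outdoor 9 > Social 2.
Give Influencer 60 to hit its cap of 60 ; 20 left.
Affiliate: +20 (room for 70) → 20. Pool exhausted.
Total = 21×60 + 14×20 = 1540.

1540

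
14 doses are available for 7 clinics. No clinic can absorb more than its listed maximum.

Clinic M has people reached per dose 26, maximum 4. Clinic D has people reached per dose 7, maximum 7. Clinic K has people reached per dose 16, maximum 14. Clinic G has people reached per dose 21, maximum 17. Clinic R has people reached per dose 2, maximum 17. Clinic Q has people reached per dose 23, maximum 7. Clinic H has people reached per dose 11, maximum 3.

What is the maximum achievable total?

Order the clinics by people reached per dose: Clinic M 26 > Clinic Q 23 > Clinic G 21 > Clinic K 16 > Clinic H 11 > Clinic D 7 > Clinic R 2.
Clinic M: +4 to 4 (cap) → 10 left.
Clinic Q takes 7 to reach its cap of 7 → 3 left.
Clinic G has room for 17 but only 3 remain, so it gets 3.
Total = 26×4 + 21×3 + 23×7 = 328.

328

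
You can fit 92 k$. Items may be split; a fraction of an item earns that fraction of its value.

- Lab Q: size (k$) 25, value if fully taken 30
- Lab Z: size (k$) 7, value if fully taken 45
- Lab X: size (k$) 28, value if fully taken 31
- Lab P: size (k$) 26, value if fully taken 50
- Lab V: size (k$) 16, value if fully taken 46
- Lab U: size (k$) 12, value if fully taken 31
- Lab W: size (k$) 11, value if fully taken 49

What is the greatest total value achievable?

245

Best value per unit of size first: Lab Z 45/7≈6.43, Lab W 49/11≈4.45, Lab V 46/16≈2.88, Lab U 31/12≈2.58, Lab P 50/26≈1.92, Lab Q 30/25≈1.2, Lab X 31/28≈1.11.
All 7 k$ of Lab Z fit (value 45) → 85 remain.
Lab W: take in full, 11 k$ for value 49 → 74 left.
All 16 k$ of Lab V fit (value 46) → 58 remain.
Lab U: take in full, 12 k$ for value 31 → 46 left.
All 26 k$ of Lab P fit (value 50) → 20 remain.
Only 20 k$ remain; take 20/25 of Lab Q for value 30×20/25 = 24.
Total value = 245.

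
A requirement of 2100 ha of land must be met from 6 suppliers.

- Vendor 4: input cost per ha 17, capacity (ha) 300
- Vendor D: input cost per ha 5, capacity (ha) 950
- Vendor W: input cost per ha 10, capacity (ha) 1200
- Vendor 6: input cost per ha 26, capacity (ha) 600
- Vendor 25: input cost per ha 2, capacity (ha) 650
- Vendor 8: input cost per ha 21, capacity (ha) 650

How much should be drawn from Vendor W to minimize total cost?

Cheapest first:
Vendor 25 (2): use full 650 — 1450 ha to go.
Take 950 from Vendor D at 5 — need 500 more.
Vendor W at 10: take 500 of its 1200 — requirement met.
Vendor 4, Vendor 8, Vendor 6: unused.

500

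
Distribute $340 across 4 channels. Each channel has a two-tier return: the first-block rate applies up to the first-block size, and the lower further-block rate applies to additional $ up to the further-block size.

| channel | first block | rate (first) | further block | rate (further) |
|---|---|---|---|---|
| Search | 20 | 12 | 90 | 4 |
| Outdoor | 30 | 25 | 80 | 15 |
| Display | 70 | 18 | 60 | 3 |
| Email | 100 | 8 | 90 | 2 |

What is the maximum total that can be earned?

Rank every tier by rate: Outdoor/T1 25 > Display/T1 18 > Outdoor/T2 15 > Search/T1 12 > Email/T1 8 > Search/T2 4 > Display/T2 3 > Email/T2 2.
Outdoor/T1 (25): +30 ; 310 left.
Display T1 at 18: fill all 70 ; 240 left.
Fill Outdoor T2 block (80 at 15) ; 160 left.
Fill Search T1 block (20 at 12) ; 140 left.
Fill Email T1 block (100 at 8) ; 40 left.
Search T2 at 4: only 40 left, fill 40.
Total = 25×30 + 18×70 + 15×80 + 12×20 + 8×100 + 4×40 = 4410.

4410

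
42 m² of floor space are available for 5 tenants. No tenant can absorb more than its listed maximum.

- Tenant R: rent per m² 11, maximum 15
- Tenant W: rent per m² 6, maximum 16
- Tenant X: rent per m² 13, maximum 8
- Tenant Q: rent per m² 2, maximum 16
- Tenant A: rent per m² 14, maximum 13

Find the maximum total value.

Rank by rent per m²: Tenant A 14 > Tenant X 13 > Tenant R 11 > Tenant W 6 > Tenant Q 2.
Tenant A: +13 to 13 (cap) ; 29 left.
Tenant X takes 8 to reach its cap of 8 ; 21 left.
Tenant R: +15 to 15 (cap) ; 6 left.
Only 6 left; Tenant W takes them to reach 6.
Total = 11×15 + 6×6 + 13×8 + 14×13 = 487.

487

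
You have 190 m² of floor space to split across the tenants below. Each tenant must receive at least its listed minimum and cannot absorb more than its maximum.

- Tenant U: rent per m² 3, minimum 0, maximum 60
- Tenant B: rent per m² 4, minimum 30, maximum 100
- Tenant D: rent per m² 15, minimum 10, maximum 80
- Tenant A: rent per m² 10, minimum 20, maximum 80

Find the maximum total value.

Meeting every minimum uses 0+30+10+20 = 60 m², leaving 130.
Highest rent per m² first: Tenant D 15 > Tenant A 10 > Tenant B 4 > Tenant U 3.
Tenant D: +70 to 80 (cap) ; 60 left.
Tenant A: +60 to 80 (cap) ; 0 left.
Total = 4×30 + 15×80 + 10×80 = 2120.

2120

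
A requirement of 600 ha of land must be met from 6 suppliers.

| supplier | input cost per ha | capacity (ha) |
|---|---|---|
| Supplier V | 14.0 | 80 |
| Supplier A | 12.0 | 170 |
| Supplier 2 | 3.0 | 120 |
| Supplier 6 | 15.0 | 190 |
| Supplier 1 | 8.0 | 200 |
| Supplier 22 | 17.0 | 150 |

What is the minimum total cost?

Fill from the cheapest supplier first.
Take 120 from Supplier 2 at 3.0 ; need 480 more.
Take 200 from Supplier 1 at 8.0 ; need 280 more.
Supplier A at 12.0: take all 170 ha ; 110 still needed.
Take 80 from Supplier V at 14.0 ; need 30 more.
Take 30 from Supplier 6 at 15.0 to finish.
Supplier 22: unused.
Cost = 120×3.0 + 200×8.0 + 170×12.0 + 80×14.0 + 30×15.0 = 5570.

5570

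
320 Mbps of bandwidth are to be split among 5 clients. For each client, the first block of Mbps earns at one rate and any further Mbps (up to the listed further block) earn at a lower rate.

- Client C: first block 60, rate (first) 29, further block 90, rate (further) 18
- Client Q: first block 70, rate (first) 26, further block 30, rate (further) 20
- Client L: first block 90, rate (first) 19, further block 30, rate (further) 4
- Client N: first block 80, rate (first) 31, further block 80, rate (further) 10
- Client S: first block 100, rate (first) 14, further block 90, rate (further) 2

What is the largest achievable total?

8160

Order all 10 blocks by rate: Client N/T1 31 > Client C/T1 29 > Client Q/T1 26 > Client Q/T2 20 > Client L/T1 19 > Client C/T2 18 > Client S/T1 14 > Client N/T2 10 > Client L/T2 4 > Client S/T2 2.
Client N T1 at 31: fill all 80 → 240 left.
Client C/T1 (29): +60 → 180 left.
Fill Client Q T1 block (70 at 26) → 110 left.
Client Q T2 at 20: fill all 30 → 80 left.
Client L/T1: +80 of 90 at 19; pool empty.
Total = 31×80 + 29×60 + 26×70 + 20×30 + 19×80 = 8160.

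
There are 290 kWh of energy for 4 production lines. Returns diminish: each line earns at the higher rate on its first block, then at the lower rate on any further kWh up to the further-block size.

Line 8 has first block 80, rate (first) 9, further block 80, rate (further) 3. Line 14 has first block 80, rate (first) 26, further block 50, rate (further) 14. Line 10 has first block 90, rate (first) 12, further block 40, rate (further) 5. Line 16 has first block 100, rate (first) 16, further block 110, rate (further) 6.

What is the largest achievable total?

5100

Rank every tier by rate: Line 14/first 26 > Line 16/first 16 > Line 14/second 14 > Line 10/first 12 > Line 8/first 9 > Line 16/second 6 > Line 10/second 5 > Line 8/second 3.
Fill Line 14 first block (80 at 26) → 210 left.
Line 16 first at 16: fill all 100 → 110 left.
Fill Line 14 second block (50 at 14) → 60 left.
Line 10 first at 12: only 60 left, fill 60.
Total = 26×80 + 16×100 + 14×50 + 12×60 = 5100.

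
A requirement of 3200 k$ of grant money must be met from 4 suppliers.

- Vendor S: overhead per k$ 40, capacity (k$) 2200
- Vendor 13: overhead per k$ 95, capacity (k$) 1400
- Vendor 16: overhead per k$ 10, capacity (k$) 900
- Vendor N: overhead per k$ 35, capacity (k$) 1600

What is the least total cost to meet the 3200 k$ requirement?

Cheapest first:
Vendor 16 (10): use full 900 → 2300 k$ to go.
Vendor N (35): use full 1600 → 700 k$ to go.
Vendor S at 40: take 700 of its 2200 → requirement met.
Vendor 13: unused.
Cost = 900×10 + 1600×35 + 700×40 = 93000.

93000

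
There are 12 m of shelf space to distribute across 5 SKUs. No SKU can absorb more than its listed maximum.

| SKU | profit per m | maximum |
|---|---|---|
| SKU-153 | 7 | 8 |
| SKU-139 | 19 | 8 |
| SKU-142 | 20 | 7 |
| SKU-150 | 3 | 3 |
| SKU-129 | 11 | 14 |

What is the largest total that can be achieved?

235

Rank by profit per m: SKU-142 20 > SKU-139 19 > SKU-129 11 > SKU-153 7 > SKU-150 3.
SKU-142: +7 to 7 (cap) → 5 left.
Only 5 left; SKU-139 takes them to reach 5.
Total = 19×5 + 20×7 = 235.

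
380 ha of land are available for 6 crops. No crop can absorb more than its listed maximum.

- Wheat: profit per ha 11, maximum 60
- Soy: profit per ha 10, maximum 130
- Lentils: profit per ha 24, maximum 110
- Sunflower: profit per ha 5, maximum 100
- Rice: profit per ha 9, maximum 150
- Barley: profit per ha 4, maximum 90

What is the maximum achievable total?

5320

Rank by profit per ha: Lentils 24 > Wheat 11 > Soy 10 > Rice 9 > Sunflower 5 > Barley 4.
Lentils: +110 to 110 (cap) — 270 left.
Wheat: +60 to 60 (cap) — 210 left.
Soy: +130 to 130 (cap) — 80 left.
Only 80 left; Rice takes them to reach 80.
Total = 11×60 + 10×130 + 24×110 + 9×80 = 5320.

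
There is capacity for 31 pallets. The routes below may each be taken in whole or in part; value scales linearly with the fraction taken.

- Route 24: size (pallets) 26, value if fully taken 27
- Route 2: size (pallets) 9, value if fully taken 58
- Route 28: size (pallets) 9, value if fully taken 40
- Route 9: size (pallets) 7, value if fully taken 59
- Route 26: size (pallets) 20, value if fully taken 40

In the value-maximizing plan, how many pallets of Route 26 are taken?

6

Sort by value density: Route 9 59/7≈8.43, Route 2 58/9≈6.44, Route 28 40/9≈4.44, Route 26 40/20≈2, Route 24 27/26≈1.04.
All 7 pallets of Route 9 fit (value 59) → 24 remain.
Take all of Route 2 (9 pallets, value 58) → 15 pallets left.
Route 28: take in full, 9 pallets for value 40 → 6 left.
6 pallets left: a 6/20 share of Route 26 gives 40×6/20 = 12.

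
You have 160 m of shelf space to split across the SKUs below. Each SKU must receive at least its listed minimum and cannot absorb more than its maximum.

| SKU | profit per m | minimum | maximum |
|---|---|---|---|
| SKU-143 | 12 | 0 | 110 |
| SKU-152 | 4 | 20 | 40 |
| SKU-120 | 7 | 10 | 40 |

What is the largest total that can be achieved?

Meeting every minimum uses 0+20+10 = 30 m, leaving 130.
Order the SKUs by profit per m: SKU-143 12 > SKU-120 7 > SKU-152 4.
Give SKU-143 110 more to hit its cap of 110 → 20 left.
SKU-120 has room for 30 more but only 20 remain, so it gets 30.
Total = 12×110 + 4×20 + 7×30 = 1610.

1610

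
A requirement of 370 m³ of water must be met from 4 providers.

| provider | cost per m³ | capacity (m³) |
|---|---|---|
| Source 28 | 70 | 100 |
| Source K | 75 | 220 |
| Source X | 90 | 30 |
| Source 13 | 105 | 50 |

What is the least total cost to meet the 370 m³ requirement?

Fill from the cheapest provider first.
Source 28 at 70: take all 100 m³ ; 270 still needed.
Source K at 75: take all 220 m³ ; 50 still needed.
Source X (90): use full 30 ; 20 m³ to go.
Take 20 from Source 13 at 105 to finish.
Cost = 100×70 + 220×75 + 30×90 + 20×105 = 28300.

28300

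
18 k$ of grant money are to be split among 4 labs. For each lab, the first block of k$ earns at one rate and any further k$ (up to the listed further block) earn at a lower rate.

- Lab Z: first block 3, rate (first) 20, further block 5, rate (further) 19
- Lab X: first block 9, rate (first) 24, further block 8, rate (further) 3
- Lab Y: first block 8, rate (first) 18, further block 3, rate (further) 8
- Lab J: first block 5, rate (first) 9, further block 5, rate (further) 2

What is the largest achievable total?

389

Order all 8 blocks by rate: Lab X/first 24 > Lab Z/first 20 > Lab Z/second 19 > Lab Y/first 18 > Lab J/first 9 > Lab Y/second 8 > Lab X/second 3 > Lab J/second 2.
Lab X first at 24: fill all 9 — 9 left.
Fill Lab Z first block (3 at 20) — 6 left.
Lab Z second at 19: fill all 5 — 1 left.
Lab Y first at 18: only 1 left, fill 1.
Total = 24×9 + 20×3 + 19×5 + 18×1 = 389.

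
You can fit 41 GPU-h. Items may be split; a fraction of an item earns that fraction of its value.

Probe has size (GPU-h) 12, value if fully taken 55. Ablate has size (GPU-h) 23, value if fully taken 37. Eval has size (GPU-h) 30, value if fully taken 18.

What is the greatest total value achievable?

95.6

Sort by value density: Probe 55/12≈4.58, Ablate 37/23≈1.61, Eval 18/30≈0.6.
All 12 GPU-h of Probe fit (value 55) → 29 remain.
Ablate: take in full, 23 GPU-h for value 37 → 6 left.
Only 6 GPU-h remain; take 6/30 of Eval for value 18×6/30 = 3.6.
Total value = 95.6.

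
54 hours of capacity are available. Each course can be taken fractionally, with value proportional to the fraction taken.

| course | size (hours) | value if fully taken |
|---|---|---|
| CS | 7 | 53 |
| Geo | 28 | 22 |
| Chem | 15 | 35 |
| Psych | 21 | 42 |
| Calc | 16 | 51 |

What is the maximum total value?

171

Rank by value-to-size ratio: CS 53/7≈7.57, Calc 51/16≈3.19, Chem 35/15≈2.33, Psych 42/21≈2, Geo 22/28≈0.786.
All 7 hours of CS fit (value 53) → 47 remain.
Calc: take in full, 16 hours for value 51 → 31 left.
Chem: take in full, 15 hours for value 35 → 16 left.
16 hours left: a 16/21 share of Psych gives 42×16/21 = 32.
Total value = 171.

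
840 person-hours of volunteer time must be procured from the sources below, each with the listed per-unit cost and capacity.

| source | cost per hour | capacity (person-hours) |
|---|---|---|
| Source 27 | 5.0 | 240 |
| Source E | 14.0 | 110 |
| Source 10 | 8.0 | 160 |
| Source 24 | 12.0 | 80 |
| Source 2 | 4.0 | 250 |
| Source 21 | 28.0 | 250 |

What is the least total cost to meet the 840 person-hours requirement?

Use sources in increasing cost order.
Take 250 from Source 2 at 4.0 → need 590 more.
Source 27 (5.0): use full 240 → 350 person-hours to go.
Source 10 at 8.0: take all 160 person-hours → 190 still needed.
Take 80 from Source 24 at 12.0 → need 110 more.
Source E at 14.0: take all 110 person-hours → 0 still needed.
Source 21: unused.
Cost = 250×4.0 + 240×5.0 + 160×8.0 + 80×12.0 + 110×14.0 = 5980.

5980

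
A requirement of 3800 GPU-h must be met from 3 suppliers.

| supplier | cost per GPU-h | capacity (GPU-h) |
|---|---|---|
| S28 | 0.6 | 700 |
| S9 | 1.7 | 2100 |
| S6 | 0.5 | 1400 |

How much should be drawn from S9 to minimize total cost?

Use suppliers in increasing cost order.
Take 1400 from S6 at 0.5 → need 2400 more.
S28 (0.6): use full 700 → 1700 GPU-h to go.
S9 (1.7): take the remaining 1700 → done.

1700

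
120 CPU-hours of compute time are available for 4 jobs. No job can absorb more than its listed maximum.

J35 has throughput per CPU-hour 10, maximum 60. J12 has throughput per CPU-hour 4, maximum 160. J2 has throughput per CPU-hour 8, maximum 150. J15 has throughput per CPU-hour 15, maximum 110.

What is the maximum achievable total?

Highest throughput per CPU-hour first: J15 15 > J35 10 > J2 8 > J12 4.
J15: +110 to 110 (cap) — 10 left.
J35 has room for 60 but only 10 remain, so it gets 10.
Total = 10×10 + 15×110 = 1750.

1750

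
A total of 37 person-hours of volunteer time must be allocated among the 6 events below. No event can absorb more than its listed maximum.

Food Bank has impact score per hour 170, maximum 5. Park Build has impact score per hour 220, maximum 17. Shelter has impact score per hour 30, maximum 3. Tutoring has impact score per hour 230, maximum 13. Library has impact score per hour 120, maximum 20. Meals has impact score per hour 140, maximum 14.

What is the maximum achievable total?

7860

Highest impact score per hour first: Tutoring 230 > Park Build 220 > Food Bank 170 > Meals 140 > Library 120 > Shelter 30.
Give Tutoring 13 to hit its cap of 13 → 24 left.
Park Build: +17 to 17 (cap) → 7 left.
Food Bank: +5 to 5 (cap) → 2 left.
Meals: +2 (room for 14) → 2. Pool exhausted.
Total = 170×5 + 220×17 + 230×13 + 140×2 = 7860.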